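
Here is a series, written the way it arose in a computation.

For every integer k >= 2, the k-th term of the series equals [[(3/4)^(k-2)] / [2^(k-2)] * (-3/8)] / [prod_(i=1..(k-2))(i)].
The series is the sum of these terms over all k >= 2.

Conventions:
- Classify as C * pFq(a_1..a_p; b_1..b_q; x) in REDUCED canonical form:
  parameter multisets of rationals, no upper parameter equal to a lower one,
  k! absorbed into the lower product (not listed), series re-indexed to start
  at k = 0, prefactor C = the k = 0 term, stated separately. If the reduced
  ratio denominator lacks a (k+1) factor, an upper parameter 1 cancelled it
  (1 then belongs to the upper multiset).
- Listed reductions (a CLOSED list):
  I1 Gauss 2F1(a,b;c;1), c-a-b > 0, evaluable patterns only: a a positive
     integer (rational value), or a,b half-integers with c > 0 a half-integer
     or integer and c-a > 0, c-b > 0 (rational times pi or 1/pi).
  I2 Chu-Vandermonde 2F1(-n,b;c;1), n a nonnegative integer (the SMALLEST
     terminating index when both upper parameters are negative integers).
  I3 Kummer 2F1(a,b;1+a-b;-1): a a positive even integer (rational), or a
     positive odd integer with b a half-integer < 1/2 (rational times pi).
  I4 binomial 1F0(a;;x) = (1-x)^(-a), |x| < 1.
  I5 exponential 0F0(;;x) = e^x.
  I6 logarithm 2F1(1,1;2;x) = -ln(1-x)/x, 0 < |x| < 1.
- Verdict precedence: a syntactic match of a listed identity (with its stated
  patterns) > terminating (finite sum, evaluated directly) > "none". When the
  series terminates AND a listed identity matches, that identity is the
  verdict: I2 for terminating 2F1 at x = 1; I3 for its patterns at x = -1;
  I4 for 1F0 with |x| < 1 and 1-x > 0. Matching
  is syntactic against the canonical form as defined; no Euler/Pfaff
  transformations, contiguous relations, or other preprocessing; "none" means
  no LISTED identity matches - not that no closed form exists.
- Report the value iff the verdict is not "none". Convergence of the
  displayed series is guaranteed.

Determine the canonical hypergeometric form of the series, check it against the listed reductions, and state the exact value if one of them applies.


Key step: from the first term -3/8: the product of the first k integers (prefactor -3/8) is k!.
Adjacent-term ratio: r(k) = (3/8) * 1 / [(k+1)] - rational in k. x = (3/8); t_0 = -3/8; negate the roots.

The series (x = 3/8) is 0F0: upper {-}, lower {-}, prefactor -3/8. Verdict: the I5 exponential reduction applies (the 0F0 exponential series at x = 3/8). Its exact value is (-3/8) * e^(3/8).


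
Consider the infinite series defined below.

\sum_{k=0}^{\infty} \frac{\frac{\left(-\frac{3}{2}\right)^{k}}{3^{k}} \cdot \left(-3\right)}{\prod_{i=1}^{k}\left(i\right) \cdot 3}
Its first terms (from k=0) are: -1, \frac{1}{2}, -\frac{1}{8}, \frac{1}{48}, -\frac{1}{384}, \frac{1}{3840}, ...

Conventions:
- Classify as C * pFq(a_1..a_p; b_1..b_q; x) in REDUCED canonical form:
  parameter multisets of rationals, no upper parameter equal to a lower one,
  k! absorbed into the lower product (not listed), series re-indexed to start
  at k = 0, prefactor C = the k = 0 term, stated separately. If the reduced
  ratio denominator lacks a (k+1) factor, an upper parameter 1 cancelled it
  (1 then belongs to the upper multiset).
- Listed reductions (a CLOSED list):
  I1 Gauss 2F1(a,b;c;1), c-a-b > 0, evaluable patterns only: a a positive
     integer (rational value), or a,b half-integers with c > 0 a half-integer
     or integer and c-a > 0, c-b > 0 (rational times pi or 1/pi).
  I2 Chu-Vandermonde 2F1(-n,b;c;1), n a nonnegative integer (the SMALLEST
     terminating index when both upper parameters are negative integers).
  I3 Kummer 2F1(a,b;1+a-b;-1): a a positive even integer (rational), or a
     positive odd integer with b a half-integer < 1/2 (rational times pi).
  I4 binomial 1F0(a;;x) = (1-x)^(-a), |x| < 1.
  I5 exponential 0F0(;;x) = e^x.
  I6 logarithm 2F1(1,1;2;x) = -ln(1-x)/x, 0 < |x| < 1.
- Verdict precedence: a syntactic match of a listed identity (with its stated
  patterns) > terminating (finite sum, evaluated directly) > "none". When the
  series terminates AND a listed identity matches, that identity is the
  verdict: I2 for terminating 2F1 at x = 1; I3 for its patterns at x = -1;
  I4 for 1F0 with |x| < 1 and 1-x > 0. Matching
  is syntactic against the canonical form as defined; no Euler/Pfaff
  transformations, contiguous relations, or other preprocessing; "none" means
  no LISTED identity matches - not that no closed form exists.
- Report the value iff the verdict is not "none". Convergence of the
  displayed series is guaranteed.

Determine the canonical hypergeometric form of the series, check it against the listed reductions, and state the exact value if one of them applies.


Reduced: x = -\frac{1}{2}, 0F0, upper = {-}, lower = {-}, C = -1. Verdict (x = -\frac{1}{2}): the I5 exponential reduction applies (the 0F0 exponential series at x = -\frac{1}{2}). Sum: \left(-1\right) \cdot e^{-\frac{1}{2}}.

Structural cue: from the first term -1: the product of the first k integers (C = -1, x = -1/2) is k!.
Step ratio: r(k) = -\frac{1}{2} * 1 / [(k+1)] - rational; roots negated = parameters, x = -\frac{1}{2}, C = -1.


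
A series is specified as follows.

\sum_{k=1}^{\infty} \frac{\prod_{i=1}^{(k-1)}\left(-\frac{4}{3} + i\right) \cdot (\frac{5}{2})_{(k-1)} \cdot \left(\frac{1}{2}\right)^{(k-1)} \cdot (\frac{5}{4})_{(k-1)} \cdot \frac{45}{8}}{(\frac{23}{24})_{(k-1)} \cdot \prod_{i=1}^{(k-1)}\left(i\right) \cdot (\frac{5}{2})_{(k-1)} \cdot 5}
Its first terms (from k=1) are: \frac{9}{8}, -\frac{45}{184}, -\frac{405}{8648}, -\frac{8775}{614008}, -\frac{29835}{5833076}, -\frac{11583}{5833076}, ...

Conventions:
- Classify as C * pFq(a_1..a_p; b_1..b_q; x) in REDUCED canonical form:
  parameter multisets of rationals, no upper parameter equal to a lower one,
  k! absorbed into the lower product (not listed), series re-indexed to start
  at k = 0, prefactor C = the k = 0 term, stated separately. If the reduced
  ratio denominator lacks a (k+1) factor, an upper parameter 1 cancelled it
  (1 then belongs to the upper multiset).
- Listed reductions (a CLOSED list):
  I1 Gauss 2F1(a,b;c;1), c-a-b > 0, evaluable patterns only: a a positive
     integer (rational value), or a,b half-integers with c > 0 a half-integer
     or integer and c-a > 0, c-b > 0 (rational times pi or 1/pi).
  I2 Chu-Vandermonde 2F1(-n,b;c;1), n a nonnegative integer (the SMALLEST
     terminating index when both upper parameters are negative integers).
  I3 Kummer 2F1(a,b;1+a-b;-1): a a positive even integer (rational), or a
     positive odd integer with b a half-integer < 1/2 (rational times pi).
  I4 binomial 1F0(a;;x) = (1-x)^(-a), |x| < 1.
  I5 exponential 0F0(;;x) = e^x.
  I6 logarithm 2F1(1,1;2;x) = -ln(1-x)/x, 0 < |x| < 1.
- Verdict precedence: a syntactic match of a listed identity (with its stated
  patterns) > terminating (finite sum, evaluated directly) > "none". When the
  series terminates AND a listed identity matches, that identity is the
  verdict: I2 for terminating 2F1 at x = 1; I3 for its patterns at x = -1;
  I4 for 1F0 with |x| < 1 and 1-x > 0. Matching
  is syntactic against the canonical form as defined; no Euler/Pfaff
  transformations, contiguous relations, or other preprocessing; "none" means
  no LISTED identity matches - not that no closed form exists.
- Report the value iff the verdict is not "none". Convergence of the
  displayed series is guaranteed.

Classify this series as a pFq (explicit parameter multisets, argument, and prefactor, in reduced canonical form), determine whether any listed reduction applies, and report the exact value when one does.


Prefactor \frac{9}{8}, argument \frac{1}{2}: 2F1 with upper {-\frac{1}{3}, \frac{5}{4}} over lower {\frac{23}{24}}. Verdict: none here - no I1-I6 shape fits x = \frac{1}{2} with lower {\frac{23}{24}}.

Key step: with t_0 = \frac{9}{8}, the product of the first k integers (C = 9/8) is k!.
Adjacent-term ratio: r(k) = \frac{1}{2} * (k-\frac{1}{3}) (k+\frac{5}{4}) / [(k+\frac{23}{24}) (k+1)] - rational; roots negated = parameters, x = \frac{1}{2}, C = \frac{9}{8}.


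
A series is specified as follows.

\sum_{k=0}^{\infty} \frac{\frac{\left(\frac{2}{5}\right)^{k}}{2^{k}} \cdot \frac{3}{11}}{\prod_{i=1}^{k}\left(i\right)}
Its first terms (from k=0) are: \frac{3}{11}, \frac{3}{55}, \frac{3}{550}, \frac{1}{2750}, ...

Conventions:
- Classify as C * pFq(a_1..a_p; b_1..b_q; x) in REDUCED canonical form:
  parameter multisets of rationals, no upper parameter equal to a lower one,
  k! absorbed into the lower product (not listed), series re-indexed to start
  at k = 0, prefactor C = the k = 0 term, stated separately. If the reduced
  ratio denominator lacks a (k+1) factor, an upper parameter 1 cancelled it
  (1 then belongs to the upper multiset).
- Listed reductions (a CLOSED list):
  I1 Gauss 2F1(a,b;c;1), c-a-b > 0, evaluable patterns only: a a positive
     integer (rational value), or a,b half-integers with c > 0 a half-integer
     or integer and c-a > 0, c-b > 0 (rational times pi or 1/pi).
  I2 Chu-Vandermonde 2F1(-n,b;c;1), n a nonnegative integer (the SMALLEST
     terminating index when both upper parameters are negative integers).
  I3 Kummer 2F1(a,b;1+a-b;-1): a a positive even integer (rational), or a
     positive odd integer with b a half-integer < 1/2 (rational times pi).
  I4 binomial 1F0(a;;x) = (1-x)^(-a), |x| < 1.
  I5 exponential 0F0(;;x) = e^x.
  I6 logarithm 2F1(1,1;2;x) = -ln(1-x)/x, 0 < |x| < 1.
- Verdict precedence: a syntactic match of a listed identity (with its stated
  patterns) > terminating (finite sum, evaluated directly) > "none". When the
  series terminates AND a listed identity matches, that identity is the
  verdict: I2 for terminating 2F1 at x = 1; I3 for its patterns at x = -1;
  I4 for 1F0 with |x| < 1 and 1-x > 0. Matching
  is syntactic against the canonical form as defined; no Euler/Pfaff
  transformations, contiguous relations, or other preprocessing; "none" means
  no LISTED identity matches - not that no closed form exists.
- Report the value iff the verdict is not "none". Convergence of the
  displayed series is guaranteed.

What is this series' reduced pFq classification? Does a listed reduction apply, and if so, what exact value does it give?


x = \frac{1}{5} here; the reduced form reads 0F0, upper {-}, lower {-}, C = \frac{3}{11}. Verdict at x = \frac{1}{5}: the I5 exponential reduction matches (the 0F0 exponential series at x = \frac{1}{5}). Value: \frac{3}{11} \cdot e^{\frac{1}{5}}.

Key observation: x = \frac{1}{5} and the product of the first k integers (C = 3/11, x = 1/5) is k!.
Step ratio: r(k) = \frac{1}{5} * 1 / [(k+1)] - rational; roots negated = parameters, x = \frac{1}{5}, C = \frac{3}{11}.


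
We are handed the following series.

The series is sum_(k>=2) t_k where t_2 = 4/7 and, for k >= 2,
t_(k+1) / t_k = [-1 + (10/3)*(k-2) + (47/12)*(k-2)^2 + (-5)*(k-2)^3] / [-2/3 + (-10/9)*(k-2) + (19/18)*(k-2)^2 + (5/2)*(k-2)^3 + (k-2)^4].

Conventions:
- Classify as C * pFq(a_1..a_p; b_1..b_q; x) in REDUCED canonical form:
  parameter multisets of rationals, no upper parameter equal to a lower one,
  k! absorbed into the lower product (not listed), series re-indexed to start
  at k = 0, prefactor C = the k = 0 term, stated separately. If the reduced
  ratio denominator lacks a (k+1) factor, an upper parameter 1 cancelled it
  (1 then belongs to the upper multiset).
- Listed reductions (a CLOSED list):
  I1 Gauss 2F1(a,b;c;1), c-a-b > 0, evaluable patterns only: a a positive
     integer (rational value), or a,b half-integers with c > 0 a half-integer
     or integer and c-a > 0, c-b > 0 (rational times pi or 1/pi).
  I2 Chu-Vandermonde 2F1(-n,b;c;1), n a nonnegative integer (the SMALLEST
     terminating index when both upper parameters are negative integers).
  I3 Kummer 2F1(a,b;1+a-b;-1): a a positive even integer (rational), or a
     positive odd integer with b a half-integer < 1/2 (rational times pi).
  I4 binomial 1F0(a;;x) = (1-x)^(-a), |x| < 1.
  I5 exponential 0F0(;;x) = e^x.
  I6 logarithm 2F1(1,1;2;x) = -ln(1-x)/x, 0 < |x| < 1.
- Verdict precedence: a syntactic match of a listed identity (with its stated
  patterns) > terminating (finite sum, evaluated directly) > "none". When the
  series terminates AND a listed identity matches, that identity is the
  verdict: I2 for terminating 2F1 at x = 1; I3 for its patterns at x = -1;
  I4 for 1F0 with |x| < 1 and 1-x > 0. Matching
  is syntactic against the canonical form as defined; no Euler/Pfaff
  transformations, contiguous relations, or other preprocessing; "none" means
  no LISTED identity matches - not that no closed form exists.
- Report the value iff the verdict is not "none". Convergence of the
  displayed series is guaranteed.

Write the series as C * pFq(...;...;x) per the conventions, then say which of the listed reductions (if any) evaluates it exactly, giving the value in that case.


Reduced: x = -5, 2F2, upper = {-6/5, -1/4}, lower = {-2/3, 3/2}, C = 4/7. Verdict: none (x = -5): each listed identity misses the multisets {-6/5, -1/4} ; {-2/3, 3/2}.

Structural cue: t_0 being 4/7, the ratio is unreduced: k + 2/3 divides both sides (prefactor 4/7).
Term ratio: r(k) = (-5) * (k-6/5) (k-1/4) / [(k-2/3) (k+3/2) (k+1)] - rational in k. x = (-5); t_0 = 4/7; negate the roots.


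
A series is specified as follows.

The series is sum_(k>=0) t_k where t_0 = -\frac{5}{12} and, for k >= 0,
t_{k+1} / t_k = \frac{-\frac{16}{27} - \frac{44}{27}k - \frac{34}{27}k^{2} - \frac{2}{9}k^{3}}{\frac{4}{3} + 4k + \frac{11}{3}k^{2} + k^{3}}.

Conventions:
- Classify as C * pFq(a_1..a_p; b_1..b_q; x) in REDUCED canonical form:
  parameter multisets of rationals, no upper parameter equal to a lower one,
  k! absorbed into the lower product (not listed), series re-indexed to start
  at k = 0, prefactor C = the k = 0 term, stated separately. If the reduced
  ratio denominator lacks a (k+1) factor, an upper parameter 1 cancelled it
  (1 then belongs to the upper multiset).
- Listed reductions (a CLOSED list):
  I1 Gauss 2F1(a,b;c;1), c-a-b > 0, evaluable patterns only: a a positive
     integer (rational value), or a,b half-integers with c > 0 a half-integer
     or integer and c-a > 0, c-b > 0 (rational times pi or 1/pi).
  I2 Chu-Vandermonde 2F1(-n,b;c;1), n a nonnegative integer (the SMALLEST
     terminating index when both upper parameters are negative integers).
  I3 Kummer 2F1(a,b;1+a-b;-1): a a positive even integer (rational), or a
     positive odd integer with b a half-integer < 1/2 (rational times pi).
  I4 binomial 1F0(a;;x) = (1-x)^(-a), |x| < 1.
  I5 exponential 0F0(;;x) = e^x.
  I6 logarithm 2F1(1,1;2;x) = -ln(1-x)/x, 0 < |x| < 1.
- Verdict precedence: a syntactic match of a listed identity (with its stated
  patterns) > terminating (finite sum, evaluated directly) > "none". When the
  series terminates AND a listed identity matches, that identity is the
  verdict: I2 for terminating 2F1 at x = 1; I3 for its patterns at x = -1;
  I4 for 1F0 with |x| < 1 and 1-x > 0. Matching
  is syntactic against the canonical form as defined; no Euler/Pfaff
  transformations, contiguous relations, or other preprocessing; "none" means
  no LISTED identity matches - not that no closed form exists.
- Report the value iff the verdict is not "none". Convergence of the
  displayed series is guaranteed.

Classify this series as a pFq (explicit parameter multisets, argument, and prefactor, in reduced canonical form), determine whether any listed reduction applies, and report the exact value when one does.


The tell: x = -\frac{2}{9} and roots of the ratio polynomials (C = -5/12, x = -2/9) are the negated parameters.
Adjacent-term ratio: r(k) = -\frac{2}{9} * (k+1) (k+4) / [(k+2) (k+1)] ; factor over Q: parameters, x = -\frac{2}{9}, and C = -\frac{5}{12}.

Reduced: x = -\frac{2}{9}, 2F1, upper = {1, 4}, lower = {2}, C = -\frac{5}{12}. Verdict: none (x = -\frac{2}{9}): each listed identity misses the multisets {1, 4} ; {2}.


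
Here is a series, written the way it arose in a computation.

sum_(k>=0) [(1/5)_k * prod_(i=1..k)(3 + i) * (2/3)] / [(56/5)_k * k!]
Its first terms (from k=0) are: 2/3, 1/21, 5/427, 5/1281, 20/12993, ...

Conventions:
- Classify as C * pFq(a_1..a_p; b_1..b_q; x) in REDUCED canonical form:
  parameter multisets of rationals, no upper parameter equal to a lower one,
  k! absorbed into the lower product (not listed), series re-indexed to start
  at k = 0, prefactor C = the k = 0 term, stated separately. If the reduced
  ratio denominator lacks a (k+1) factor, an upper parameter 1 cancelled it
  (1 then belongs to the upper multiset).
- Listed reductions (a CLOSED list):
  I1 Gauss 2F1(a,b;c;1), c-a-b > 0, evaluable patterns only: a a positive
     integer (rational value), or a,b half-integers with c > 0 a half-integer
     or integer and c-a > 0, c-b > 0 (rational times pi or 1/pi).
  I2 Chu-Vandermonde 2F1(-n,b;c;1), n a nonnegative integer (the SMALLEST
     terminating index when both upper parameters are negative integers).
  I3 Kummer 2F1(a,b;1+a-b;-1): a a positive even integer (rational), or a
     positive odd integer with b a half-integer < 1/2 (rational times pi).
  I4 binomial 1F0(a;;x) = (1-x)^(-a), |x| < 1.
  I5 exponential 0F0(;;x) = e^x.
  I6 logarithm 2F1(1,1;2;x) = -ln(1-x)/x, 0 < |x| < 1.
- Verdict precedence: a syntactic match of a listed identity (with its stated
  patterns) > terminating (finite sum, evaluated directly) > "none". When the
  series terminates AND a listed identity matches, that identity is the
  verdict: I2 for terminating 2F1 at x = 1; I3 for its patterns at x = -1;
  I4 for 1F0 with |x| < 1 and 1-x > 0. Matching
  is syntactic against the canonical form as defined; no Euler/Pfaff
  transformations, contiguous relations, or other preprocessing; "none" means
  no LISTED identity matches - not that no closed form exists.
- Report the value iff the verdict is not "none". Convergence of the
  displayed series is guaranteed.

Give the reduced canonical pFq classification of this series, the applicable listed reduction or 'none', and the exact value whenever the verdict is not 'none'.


With C = 2/3: the canonical form is 2F1(1/5, 4; 56/5; 1). Verdict (x = 1): the Gauss summation I1 applies (x = 1: the Gamma ratio telescopes since c-a-b = 7 > 0 and a = 4 in Z>0). Hence: 16031/21875.

Key step: t_0 being 2/3, the running product (prefactor 2/3) telescopes to a rising factorial.
Adjacent-term ratio: r(k) = 1 * (k+1/5) (k+4) / [(k+56/5) (k+1)] - poly over poly, x = 1 from leading terms; C = 2/3 at k = 0.


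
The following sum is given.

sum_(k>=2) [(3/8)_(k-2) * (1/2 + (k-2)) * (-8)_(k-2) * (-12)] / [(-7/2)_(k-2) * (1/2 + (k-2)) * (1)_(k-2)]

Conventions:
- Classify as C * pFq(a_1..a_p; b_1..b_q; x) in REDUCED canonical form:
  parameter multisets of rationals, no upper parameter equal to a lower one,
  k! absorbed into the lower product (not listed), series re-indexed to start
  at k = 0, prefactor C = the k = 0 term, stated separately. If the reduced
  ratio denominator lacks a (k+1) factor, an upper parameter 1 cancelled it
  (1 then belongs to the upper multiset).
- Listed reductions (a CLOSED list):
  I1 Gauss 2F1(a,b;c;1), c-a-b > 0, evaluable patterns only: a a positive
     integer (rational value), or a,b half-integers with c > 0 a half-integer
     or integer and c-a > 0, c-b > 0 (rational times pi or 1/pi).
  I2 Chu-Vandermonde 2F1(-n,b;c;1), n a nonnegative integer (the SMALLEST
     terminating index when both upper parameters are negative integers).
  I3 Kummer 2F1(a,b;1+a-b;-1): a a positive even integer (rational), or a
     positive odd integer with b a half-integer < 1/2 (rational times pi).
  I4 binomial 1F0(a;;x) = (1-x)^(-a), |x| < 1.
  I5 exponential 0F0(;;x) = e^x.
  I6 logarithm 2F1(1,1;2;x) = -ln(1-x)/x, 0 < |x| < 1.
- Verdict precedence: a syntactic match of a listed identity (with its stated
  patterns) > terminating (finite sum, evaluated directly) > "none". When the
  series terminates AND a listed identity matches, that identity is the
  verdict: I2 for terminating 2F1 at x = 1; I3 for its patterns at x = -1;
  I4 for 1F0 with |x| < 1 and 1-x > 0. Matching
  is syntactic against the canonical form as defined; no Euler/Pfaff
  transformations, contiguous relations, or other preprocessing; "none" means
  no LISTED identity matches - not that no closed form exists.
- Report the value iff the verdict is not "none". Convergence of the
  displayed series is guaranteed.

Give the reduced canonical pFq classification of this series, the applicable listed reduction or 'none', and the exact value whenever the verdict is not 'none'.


x = 1 here; the reduced form reads 2F1, upper {-8, 3/8}, lower {-7/2}, C = -12. Verdict (x = 1): Chu-Vandermonde (I2) applies (terminating 2F1 at x = 1 with n = 8, b = 3/8, c = -7/2). Value: -545445/114688.

Structural cue: t_0 = -12 here, and (1)_k (C = -12) is k! itself.
Consecutive-term ratio: r(k) = 1 * (k-8) (k+3/8) / [(k-7/2) (k+1)] - rational in k, leading ratio 1; with t_0 = -12, classification follows.


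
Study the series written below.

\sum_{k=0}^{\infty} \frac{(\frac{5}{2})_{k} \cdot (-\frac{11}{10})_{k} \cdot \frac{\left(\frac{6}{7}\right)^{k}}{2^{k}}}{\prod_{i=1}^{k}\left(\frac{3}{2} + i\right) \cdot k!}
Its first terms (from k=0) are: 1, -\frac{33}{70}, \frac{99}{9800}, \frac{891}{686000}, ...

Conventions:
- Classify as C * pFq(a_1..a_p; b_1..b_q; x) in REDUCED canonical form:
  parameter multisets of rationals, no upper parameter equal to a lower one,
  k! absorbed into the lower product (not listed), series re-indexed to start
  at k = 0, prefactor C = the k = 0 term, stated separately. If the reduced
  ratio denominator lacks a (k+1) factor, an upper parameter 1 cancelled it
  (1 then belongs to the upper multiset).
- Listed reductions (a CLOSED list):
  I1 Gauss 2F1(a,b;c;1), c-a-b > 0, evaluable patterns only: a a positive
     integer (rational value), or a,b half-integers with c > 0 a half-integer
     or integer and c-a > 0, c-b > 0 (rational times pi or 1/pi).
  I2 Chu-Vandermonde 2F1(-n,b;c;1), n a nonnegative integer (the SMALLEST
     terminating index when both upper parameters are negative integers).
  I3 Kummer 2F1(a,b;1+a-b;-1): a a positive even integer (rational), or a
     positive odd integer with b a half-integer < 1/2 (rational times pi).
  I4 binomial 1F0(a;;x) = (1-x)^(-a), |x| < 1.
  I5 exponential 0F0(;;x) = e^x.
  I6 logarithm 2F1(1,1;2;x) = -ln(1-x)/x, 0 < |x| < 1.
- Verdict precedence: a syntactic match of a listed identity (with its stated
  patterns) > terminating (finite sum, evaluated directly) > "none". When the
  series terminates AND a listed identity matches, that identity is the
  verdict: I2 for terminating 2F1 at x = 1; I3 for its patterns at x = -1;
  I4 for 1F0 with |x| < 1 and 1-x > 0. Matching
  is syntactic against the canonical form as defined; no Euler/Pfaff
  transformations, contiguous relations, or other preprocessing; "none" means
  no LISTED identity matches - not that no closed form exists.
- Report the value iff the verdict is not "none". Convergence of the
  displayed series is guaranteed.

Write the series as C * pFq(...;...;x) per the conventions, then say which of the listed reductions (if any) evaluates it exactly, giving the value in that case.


Prefactor 1, argument \frac{3}{7}: 1F0 with upper {-\frac{11}{10}} over lower {-}. Verdict: this is the I4 binomial reduction (the 1F0 binomial series: exponent 11/10, x = \frac{3}{7}). Hence: \left(\frac{4}{7}\right)^{\frac{11}{10}}.

First insight: from the first term 1: the two k-th powers (C = 1, x = 3/7) combine into one argument.
Ratio: r(k) = \frac{3}{7} * (k-\frac{11}{10}) / [(k+1)] ; factor over Q: parameters, x = \frac{3}{7}, and C = 1.


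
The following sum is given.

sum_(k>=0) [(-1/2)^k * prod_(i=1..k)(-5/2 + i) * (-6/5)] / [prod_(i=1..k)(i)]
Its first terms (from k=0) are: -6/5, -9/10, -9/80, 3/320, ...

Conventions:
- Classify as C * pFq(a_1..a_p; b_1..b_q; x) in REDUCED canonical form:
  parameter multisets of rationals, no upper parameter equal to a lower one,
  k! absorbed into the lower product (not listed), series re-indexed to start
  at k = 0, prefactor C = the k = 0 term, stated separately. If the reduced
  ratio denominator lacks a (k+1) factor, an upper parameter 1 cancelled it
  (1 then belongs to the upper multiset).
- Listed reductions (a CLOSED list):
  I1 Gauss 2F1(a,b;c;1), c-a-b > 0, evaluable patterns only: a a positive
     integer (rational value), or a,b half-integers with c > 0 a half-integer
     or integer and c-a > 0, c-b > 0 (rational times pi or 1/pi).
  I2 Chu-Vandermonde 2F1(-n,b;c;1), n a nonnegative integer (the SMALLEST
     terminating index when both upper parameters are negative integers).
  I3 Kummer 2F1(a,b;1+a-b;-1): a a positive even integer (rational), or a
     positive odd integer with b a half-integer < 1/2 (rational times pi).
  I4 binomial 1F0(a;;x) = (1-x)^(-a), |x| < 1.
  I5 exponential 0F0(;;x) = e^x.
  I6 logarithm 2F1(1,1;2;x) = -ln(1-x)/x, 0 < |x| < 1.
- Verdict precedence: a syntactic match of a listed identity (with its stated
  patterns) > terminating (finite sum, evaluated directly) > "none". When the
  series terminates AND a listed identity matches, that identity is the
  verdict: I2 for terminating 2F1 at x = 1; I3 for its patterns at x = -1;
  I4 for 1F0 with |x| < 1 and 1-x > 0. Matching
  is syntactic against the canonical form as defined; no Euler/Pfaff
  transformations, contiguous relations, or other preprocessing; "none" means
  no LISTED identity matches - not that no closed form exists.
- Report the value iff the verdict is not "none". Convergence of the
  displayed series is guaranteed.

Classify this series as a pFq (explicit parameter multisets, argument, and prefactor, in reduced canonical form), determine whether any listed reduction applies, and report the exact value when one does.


This is -6/5 * 1F0(-3/2; -; -1/2) in reduced canonical form. Verdict: the binomial series (I4) applies (the 1F0 binomial series: exponent 3/2, x = -1/2). Its exact value is (-6/5) * (3/2)^(3/2).

The tell: with t_0 = -6/5, the running product (C = -6/5) telescopes to a rising factorial.
Term ratio: r(k) = (-1/2) * (k-3/2) / [(k+1)] - poly over poly, x = (-1/2) from leading terms; C = -6/5 at k = 0.


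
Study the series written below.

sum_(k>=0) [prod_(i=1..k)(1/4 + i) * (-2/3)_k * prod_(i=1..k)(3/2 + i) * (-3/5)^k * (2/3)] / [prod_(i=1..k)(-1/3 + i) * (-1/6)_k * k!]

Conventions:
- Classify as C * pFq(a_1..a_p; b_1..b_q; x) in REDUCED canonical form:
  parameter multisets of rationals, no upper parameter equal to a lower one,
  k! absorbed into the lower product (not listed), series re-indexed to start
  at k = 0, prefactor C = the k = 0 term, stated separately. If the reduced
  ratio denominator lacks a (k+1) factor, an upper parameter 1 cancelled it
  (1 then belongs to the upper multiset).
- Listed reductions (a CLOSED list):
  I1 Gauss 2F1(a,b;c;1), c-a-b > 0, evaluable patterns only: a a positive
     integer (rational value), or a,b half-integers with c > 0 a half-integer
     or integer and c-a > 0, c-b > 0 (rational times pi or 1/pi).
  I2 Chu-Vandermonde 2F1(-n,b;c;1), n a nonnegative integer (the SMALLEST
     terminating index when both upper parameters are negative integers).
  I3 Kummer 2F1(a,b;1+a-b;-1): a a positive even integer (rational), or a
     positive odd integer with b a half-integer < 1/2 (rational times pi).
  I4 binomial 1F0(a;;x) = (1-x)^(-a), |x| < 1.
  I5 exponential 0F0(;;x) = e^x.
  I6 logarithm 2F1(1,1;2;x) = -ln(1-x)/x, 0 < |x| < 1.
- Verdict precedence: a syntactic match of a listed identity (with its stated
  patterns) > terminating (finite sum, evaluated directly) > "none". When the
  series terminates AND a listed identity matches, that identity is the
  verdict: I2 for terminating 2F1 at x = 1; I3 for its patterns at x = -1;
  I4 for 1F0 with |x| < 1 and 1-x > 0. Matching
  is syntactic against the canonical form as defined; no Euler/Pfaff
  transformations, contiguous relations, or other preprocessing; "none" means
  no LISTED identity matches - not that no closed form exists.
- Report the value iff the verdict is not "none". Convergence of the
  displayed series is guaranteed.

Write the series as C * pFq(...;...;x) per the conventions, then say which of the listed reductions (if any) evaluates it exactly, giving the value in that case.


Classification (C = 2/3): 3F2 with upper {-2/3, 5/4, 5/2}, lower {-1/6, 2/3}, argument x = -3/5. Verdict: none here - no I1-I6 shape fits x = -3/5 with lower {-1/6, 2/3}.

Key observation: x = (-3/5) and the running product (C = 2/3) telescopes to a rising factorial.
Adjacent-term ratio: r(k) = (-3/5) * (k-2/3) (k+5/4) (k+5/2) / [(k-1/6) (k+2/3) (k+1)] - rational in k. x = (-3/5); t_0 = 2/3; negate the roots.


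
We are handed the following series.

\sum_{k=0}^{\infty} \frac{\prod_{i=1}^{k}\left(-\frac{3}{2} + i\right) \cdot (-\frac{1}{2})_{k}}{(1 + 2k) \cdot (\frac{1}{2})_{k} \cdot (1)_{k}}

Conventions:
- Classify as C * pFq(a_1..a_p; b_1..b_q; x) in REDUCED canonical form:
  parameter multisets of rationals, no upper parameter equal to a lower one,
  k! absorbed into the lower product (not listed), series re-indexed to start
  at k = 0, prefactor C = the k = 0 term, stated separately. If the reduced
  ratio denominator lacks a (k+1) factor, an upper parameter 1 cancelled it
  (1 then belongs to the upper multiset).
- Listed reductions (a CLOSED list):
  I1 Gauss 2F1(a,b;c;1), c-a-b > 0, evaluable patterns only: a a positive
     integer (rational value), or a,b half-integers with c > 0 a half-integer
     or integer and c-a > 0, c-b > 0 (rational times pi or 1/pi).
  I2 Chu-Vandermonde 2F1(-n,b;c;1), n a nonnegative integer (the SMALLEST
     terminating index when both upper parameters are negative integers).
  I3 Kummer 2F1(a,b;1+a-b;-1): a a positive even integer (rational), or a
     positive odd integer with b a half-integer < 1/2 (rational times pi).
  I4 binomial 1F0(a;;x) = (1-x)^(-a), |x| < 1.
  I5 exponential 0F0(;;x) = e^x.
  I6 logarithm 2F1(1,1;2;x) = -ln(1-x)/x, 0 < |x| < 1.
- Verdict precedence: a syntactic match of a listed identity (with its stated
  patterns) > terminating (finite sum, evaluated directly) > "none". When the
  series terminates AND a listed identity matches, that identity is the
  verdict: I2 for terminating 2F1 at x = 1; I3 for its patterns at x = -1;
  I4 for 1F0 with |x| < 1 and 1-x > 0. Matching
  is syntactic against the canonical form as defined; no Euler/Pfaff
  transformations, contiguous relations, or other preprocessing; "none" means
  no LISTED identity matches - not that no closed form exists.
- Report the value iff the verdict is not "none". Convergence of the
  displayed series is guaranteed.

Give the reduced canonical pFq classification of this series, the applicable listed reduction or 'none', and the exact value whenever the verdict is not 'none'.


Key step: x = 1 and the running product (prefactor 1) telescopes to a rising factorial.
Ratio: r(k) = 1 * (k-\frac{1}{2}) (k-\frac{1}{2}) / [(k+\frac{3}{2}) (k+1)] - rational in k, leading ratio 1; with t_0 = 1, classification follows.

Canonical form: C = 1 times 2F1 with upper {-\frac{1}{2}, -\frac{1}{2}}, lower {\frac{3}{2}}, x = 1. Verdict: Gauss's theorem I1 (half-integer case) matches (x = 1; upper {-\frac{1}{2}, -\frac{1}{2}} half-integers, c = \frac{3}{2} in the evaluable pattern). Sum: \frac{3}{8} \cdot \pi.


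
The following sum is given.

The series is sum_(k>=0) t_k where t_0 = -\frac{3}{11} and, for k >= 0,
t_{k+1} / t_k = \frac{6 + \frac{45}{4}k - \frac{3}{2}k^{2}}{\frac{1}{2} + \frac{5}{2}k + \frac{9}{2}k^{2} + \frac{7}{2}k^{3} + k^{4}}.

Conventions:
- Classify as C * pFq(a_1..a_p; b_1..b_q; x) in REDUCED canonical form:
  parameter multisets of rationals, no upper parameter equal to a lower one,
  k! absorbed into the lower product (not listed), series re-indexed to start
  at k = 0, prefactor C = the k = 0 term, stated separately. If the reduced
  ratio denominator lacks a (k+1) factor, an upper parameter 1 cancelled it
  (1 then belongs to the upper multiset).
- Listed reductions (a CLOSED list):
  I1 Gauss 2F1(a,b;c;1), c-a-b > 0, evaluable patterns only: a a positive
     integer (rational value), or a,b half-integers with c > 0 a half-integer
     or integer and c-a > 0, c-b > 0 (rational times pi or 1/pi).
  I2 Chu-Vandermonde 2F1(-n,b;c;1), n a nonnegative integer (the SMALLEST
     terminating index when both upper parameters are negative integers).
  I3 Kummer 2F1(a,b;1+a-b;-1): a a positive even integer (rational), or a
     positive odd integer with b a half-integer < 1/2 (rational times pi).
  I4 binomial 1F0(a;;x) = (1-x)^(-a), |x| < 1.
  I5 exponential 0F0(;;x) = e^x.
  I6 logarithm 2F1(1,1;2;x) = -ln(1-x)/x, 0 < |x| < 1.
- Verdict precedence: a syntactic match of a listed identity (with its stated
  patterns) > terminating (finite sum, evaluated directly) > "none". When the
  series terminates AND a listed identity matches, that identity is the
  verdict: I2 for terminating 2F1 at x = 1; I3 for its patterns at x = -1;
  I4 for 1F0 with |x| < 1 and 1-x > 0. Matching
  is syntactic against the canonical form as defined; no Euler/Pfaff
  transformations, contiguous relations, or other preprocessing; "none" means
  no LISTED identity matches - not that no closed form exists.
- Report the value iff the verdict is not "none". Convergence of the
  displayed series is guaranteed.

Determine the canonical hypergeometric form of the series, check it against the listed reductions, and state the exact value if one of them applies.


Canonical form: C = -\frac{3}{11} times 1F2 with upper {-8}, lower {1, 1}, x = -\frac{3}{2}. Verdict: terminating. With -8 upstairs the series is a 9-term polynomial sum; evaluated term by term. Value: -\frac{534026311923}{56518246400}.

Key step: from the first term -\frac{3}{11}: the expanded ratio factors over Q; prefactor -3/11, roots give parameters.
Ratio: r(k) = -\frac{3}{2} * (k-8) / [(k+1) (k+1) (k+1)] - rational in k. x = -\frac{3}{2}; t_0 = -\frac{3}{11}; negate the roots.


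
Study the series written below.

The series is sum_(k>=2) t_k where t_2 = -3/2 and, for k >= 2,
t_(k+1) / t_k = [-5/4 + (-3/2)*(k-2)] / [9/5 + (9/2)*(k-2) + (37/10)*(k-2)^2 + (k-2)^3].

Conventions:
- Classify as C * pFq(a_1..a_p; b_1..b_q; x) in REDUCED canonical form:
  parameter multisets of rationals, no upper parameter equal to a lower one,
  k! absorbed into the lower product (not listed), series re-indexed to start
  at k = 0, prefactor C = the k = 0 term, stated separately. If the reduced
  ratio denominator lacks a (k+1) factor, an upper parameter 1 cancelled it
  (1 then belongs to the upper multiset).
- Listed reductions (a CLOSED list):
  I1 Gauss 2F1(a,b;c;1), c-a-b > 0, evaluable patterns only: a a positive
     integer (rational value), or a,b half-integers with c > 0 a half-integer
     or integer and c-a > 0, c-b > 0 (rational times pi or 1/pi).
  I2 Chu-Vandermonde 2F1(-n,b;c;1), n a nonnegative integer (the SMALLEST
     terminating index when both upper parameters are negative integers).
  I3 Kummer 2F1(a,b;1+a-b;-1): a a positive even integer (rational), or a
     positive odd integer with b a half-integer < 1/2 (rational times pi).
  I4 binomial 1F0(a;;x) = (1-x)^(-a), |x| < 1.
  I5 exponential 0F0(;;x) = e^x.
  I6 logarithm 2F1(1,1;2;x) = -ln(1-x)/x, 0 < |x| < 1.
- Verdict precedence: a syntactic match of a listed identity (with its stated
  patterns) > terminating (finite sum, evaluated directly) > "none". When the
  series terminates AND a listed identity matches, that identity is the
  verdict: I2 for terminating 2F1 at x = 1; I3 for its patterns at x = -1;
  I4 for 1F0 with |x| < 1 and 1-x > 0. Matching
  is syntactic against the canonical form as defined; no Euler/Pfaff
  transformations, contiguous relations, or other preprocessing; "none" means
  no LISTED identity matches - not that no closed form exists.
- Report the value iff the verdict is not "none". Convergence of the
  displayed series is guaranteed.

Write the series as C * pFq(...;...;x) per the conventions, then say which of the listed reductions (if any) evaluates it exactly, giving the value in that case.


With C = -3/2: the canonical form is 1F2(5/6; 6/5, 3/2; -3/2). Verdict: none - at argument -3/2 the multisets {5/6} ; {6/5, 3/2} match no listed identity.

First insight: from the first term -3/2: factor the ratio over Q (C = -3/2, x = -3/2): negated roots = parameters.
Term ratio: r(k) = (-3/2) * (k+5/6) / [(k+6/5) (k+3/2) (k+1)] - rational in k, leading ratio (-3/2); with t_0 = -3/2, classification follows.


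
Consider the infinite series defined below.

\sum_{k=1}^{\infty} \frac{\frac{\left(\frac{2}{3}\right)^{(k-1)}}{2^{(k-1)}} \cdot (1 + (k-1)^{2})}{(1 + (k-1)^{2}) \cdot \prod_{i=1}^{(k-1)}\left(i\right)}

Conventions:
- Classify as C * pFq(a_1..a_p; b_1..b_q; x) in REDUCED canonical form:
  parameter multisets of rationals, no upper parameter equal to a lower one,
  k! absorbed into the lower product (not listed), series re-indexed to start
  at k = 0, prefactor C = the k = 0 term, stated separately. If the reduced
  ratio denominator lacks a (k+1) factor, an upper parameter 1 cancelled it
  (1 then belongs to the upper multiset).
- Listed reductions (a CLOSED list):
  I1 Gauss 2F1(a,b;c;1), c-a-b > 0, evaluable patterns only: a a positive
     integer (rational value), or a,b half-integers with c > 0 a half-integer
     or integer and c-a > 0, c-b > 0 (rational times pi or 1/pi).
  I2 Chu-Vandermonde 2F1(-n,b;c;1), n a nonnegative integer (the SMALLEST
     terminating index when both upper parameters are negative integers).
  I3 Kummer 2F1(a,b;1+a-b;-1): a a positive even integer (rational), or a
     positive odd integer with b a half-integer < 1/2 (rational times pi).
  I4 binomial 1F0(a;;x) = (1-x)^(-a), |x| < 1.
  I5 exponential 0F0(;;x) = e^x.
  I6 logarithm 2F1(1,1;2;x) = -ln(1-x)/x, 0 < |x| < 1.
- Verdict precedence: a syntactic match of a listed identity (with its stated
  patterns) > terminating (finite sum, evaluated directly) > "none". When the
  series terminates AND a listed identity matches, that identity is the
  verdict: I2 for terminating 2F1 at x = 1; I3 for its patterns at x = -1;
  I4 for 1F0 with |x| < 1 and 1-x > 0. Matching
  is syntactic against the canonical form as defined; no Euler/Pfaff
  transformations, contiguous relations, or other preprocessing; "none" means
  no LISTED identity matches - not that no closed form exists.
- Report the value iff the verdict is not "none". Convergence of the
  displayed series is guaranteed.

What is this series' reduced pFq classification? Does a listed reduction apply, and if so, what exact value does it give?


The series (x = \frac{1}{3}) is 0F0: upper {-}, lower {-}, prefactor 1. Verdict at x = \frac{1}{3}: exponential (I5) matches (the 0F0 exponential series at x = \frac{1}{3}). Value: e^{\frac{1}{3}}.

Key step: x = \frac{1}{3} and the product of the first k integers (C = 1) is k!.
Step ratio: r(k) = \frac{1}{3} * 1 / [(k+1)] ; factor over Q: parameters, x = \frac{1}{3}, and C = 1.


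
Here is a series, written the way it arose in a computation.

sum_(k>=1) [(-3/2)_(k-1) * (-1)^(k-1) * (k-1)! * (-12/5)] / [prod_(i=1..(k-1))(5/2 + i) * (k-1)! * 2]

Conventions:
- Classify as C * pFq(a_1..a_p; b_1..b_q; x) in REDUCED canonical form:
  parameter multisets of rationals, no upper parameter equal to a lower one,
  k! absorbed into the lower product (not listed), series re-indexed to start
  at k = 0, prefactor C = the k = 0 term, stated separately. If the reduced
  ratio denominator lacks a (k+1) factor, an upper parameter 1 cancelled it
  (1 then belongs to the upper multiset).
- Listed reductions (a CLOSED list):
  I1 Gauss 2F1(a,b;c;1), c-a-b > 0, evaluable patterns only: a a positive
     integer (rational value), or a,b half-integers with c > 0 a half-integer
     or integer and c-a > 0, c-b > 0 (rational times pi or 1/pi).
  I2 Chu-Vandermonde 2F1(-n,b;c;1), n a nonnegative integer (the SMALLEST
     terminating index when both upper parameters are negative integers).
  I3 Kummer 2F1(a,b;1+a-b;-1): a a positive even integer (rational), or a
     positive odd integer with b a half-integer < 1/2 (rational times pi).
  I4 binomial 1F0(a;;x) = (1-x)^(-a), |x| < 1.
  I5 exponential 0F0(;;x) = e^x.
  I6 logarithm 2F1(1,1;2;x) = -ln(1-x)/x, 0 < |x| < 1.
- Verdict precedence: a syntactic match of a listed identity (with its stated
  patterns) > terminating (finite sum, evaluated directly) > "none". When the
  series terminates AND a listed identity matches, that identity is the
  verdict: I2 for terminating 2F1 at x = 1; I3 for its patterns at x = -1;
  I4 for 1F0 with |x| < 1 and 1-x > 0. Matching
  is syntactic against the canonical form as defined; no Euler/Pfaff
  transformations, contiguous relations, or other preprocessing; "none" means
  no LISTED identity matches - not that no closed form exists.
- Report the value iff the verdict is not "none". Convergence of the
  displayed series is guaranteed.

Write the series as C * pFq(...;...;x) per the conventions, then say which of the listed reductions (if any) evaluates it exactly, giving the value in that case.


Classification (C = -6/5): 2F1 with upper {-3/2, 1}, lower {7/2}, argument x = -1. Verdict (x = -1): the Kummer evaluation I3 applies (x = -1; c = 7/2 equals 1+a-b for upper {-3/2, 1}: listed pattern). Its exact value is (-9/16) * pi.

Key step: t_0 being -6/5, the constant factors (C = -6/5) combine into one prefactor.
Consecutive-term ratio: r(k) = (-1) * (k-3/2) (k+1) / [(k+7/2) (k+1)] ; factor over Q: parameters, x = (-1), and C = -6/5.
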